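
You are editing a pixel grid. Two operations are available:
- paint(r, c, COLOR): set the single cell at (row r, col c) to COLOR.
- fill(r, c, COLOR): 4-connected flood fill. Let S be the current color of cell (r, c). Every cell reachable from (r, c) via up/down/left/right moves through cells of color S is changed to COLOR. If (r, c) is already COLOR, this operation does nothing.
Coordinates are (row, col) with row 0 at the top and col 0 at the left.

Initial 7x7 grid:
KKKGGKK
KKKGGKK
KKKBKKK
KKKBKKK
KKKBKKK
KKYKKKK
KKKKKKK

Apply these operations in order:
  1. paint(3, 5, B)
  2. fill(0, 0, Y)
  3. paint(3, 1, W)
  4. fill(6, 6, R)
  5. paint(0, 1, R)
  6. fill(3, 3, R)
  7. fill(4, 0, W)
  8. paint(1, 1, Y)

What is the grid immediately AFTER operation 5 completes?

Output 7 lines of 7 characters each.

Answer: RRRGGRR
RRRGGRR
RRRBRRR
RWRBRBR
RRRBRRR
RRRRRRR
RRRRRRR

Derivation:
After op 1 paint(3,5,B):
KKKGGKK
KKKGGKK
KKKBKKK
KKKBKBK
KKKBKKK
KKYKKKK
KKKKKKK
After op 2 fill(0,0,Y) [40 cells changed]:
YYYGGYY
YYYGGYY
YYYBYYY
YYYBYBY
YYYBYYY
YYYYYYY
YYYYYYY
After op 3 paint(3,1,W):
YYYGGYY
YYYGGYY
YYYBYYY
YWYBYBY
YYYBYYY
YYYYYYY
YYYYYYY
After op 4 fill(6,6,R) [40 cells changed]:
RRRGGRR
RRRGGRR
RRRBRRR
RWRBRBR
RRRBRRR
RRRRRRR
RRRRRRR
After op 5 paint(0,1,R):
RRRGGRR
RRRGGRR
RRRBRRR
RWRBRBR
RRRBRRR
RRRRRRR
RRRRRRR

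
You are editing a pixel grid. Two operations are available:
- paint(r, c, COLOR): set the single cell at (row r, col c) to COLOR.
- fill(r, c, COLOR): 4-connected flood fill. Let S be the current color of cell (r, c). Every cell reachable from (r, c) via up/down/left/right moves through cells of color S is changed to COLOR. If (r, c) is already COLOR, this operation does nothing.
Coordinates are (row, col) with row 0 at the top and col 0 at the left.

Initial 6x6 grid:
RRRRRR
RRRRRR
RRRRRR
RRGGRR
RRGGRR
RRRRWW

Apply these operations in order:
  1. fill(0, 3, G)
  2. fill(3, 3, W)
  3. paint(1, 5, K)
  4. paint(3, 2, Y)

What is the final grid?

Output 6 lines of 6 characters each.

Answer: WWWWWW
WWWWWK
WWWWWW
WWYWWW
WWWWWW
WWWWWW

Derivation:
After op 1 fill(0,3,G) [30 cells changed]:
GGGGGG
GGGGGG
GGGGGG
GGGGGG
GGGGGG
GGGGWW
After op 2 fill(3,3,W) [34 cells changed]:
WWWWWW
WWWWWW
WWWWWW
WWWWWW
WWWWWW
WWWWWW
After op 3 paint(1,5,K):
WWWWWW
WWWWWK
WWWWWW
WWWWWW
WWWWWW
WWWWWW
After op 4 paint(3,2,Y):
WWWWWW
WWWWWK
WWWWWW
WWYWWW
WWWWWW
WWWWWW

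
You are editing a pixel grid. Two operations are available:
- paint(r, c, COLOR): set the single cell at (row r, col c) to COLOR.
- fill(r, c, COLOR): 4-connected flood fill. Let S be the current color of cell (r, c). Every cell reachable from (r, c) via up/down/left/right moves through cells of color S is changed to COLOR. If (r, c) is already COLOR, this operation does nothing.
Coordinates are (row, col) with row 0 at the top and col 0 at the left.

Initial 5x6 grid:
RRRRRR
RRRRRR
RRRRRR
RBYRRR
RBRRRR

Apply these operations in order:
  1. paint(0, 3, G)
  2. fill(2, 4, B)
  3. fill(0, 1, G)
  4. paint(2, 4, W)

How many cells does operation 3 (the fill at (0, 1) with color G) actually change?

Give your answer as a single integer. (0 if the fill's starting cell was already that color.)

After op 1 paint(0,3,G):
RRRGRR
RRRRRR
RRRRRR
RBYRRR
RBRRRR
After op 2 fill(2,4,B) [26 cells changed]:
BBBGBB
BBBBBB
BBBBBB
BBYBBB
BBBBBB
After op 3 fill(0,1,G) [28 cells changed]:
GGGGGG
GGGGGG
GGGGGG
GGYGGG
GGGGGG

Answer: 28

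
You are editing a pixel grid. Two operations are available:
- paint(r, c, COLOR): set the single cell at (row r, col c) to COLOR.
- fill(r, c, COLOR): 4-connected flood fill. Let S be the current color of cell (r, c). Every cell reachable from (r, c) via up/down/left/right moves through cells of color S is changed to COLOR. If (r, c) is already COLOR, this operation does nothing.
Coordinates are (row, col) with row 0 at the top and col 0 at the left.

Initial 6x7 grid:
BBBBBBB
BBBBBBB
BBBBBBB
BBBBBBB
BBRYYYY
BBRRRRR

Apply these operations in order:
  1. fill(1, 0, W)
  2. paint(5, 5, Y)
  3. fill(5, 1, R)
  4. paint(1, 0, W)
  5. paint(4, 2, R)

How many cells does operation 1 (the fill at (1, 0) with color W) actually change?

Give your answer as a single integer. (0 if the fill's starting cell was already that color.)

Answer: 32

Derivation:
After op 1 fill(1,0,W) [32 cells changed]:
WWWWWWW
WWWWWWW
WWWWWWW
WWWWWWW
WWRYYYY
WWRRRRR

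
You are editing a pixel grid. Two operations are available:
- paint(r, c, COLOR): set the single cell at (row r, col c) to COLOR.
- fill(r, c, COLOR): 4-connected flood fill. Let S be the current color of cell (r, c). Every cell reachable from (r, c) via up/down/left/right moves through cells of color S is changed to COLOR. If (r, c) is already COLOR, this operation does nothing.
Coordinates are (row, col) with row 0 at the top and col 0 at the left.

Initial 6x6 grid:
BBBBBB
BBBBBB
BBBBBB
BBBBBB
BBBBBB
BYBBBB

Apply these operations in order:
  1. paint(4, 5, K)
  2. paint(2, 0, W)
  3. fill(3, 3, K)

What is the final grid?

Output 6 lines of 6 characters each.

Answer: KKKKKK
KKKKKK
WKKKKK
KKKKKK
KKKKKK
KYKKKK

Derivation:
After op 1 paint(4,5,K):
BBBBBB
BBBBBB
BBBBBB
BBBBBB
BBBBBK
BYBBBB
After op 2 paint(2,0,W):
BBBBBB
BBBBBB
WBBBBB
BBBBBB
BBBBBK
BYBBBB
After op 3 fill(3,3,K) [33 cells changed]:
KKKKKK
KKKKKK
WKKKKK
KKKKKK
KKKKKK
KYKKKK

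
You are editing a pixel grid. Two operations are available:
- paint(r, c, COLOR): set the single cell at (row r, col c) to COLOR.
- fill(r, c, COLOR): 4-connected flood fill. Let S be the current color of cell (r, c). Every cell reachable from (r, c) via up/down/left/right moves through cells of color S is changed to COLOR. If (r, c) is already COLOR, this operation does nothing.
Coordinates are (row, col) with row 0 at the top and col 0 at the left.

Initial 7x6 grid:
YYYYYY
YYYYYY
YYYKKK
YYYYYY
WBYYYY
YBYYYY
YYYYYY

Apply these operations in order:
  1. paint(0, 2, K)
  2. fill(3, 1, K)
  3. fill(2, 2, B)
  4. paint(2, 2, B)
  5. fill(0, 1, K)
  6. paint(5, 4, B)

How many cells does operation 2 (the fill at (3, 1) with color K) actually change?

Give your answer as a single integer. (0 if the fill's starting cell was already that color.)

Answer: 35

Derivation:
After op 1 paint(0,2,K):
YYKYYY
YYYYYY
YYYKKK
YYYYYY
WBYYYY
YBYYYY
YYYYYY
After op 2 fill(3,1,K) [35 cells changed]:
KKKKKK
KKKKKK
KKKKKK
KKKKKK
WBKKKK
KBKKKK
KKKKKK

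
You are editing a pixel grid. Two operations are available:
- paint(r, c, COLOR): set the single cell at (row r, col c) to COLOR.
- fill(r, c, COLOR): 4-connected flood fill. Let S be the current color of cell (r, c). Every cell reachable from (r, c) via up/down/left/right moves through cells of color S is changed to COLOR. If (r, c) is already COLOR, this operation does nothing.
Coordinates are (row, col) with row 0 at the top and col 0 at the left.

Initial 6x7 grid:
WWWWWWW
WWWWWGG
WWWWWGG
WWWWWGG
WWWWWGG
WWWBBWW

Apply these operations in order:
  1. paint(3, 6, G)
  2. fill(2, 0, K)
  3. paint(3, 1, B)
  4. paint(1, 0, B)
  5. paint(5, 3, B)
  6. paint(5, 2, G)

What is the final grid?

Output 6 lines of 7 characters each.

Answer: KKKKKKK
BKKKKGG
KKKKKGG
KBKKKGG
KKKKKGG
KKGBBWW

Derivation:
After op 1 paint(3,6,G):
WWWWWWW
WWWWWGG
WWWWWGG
WWWWWGG
WWWWWGG
WWWBBWW
After op 2 fill(2,0,K) [30 cells changed]:
KKKKKKK
KKKKKGG
KKKKKGG
KKKKKGG
KKKKKGG
KKKBBWW
After op 3 paint(3,1,B):
KKKKKKK
KKKKKGG
KKKKKGG
KBKKKGG
KKKKKGG
KKKBBWW
After op 4 paint(1,0,B):
KKKKKKK
BKKKKGG
KKKKKGG
KBKKKGG
KKKKKGG
KKKBBWW
After op 5 paint(5,3,B):
KKKKKKK
BKKKKGG
KKKKKGG
KBKKKGG
KKKKKGG
KKKBBWW
After op 6 paint(5,2,G):
KKKKKKK
BKKKKGG
KKKKKGG
KBKKKGG
KKKKKGG
KKGBBWW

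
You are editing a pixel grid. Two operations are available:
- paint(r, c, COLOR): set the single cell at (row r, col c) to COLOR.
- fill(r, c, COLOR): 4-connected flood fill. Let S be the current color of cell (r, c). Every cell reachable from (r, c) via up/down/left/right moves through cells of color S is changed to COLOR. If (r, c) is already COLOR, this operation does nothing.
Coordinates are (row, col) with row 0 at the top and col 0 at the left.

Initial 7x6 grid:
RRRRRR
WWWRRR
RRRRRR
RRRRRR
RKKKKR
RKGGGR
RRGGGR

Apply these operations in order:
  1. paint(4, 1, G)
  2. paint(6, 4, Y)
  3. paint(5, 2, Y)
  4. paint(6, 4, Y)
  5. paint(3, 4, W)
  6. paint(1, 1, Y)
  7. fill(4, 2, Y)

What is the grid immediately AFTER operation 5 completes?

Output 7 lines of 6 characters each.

After op 1 paint(4,1,G):
RRRRRR
WWWRRR
RRRRRR
RRRRRR
RGKKKR
RKGGGR
RRGGGR
After op 2 paint(6,4,Y):
RRRRRR
WWWRRR
RRRRRR
RRRRRR
RGKKKR
RKGGGR
RRGGYR
After op 3 paint(5,2,Y):
RRRRRR
WWWRRR
RRRRRR
RRRRRR
RGKKKR
RKYGGR
RRGGYR
After op 4 paint(6,4,Y):
RRRRRR
WWWRRR
RRRRRR
RRRRRR
RGKKKR
RKYGGR
RRGGYR
After op 5 paint(3,4,W):
RRRRRR
WWWRRR
RRRRRR
RRRRWR
RGKKKR
RKYGGR
RRGGYR

Answer: RRRRRR
WWWRRR
RRRRRR
RRRRWR
RGKKKR
RKYGGR
RRGGYR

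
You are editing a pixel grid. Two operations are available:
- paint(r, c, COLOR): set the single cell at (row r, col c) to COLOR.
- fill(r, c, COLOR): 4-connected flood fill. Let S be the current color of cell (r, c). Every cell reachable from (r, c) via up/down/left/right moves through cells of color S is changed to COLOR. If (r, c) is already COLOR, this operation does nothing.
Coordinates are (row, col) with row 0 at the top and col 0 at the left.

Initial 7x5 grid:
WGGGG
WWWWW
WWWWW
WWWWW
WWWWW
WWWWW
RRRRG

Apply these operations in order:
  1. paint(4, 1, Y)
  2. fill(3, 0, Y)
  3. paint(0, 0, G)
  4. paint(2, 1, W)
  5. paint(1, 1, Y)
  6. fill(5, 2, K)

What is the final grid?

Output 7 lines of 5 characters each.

Answer: GGGGG
KKKKK
KWKKK
KKKKK
KKKKK
KKKKK
RRRRG

Derivation:
After op 1 paint(4,1,Y):
WGGGG
WWWWW
WWWWW
WWWWW
WYWWW
WWWWW
RRRRG
After op 2 fill(3,0,Y) [25 cells changed]:
YGGGG
YYYYY
YYYYY
YYYYY
YYYYY
YYYYY
RRRRG
After op 3 paint(0,0,G):
GGGGG
YYYYY
YYYYY
YYYYY
YYYYY
YYYYY
RRRRG
After op 4 paint(2,1,W):
GGGGG
YYYYY
YWYYY
YYYYY
YYYYY
YYYYY
RRRRG
After op 5 paint(1,1,Y):
GGGGG
YYYYY
YWYYY
YYYYY
YYYYY
YYYYY
RRRRG
After op 6 fill(5,2,K) [24 cells changed]:
GGGGG
KKKKK
KWKKK
KKKKK
KKKKK
KKKKK
RRRRG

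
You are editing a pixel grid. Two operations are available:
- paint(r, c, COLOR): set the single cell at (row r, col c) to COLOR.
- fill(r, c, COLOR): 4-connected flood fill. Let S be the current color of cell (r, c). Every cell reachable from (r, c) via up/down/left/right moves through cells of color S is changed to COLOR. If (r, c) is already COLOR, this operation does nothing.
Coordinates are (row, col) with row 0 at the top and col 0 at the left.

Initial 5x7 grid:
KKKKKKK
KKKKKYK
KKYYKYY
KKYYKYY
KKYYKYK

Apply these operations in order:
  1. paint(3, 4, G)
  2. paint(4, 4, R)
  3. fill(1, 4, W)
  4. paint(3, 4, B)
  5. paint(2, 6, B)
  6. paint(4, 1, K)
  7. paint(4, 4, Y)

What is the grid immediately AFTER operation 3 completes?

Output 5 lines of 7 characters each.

Answer: WWWWWWW
WWWWWYW
WWYYWYY
WWYYGYY
WWYYRYK

Derivation:
After op 1 paint(3,4,G):
KKKKKKK
KKKKKYK
KKYYKYY
KKYYGYY
KKYYKYK
After op 2 paint(4,4,R):
KKKKKKK
KKKKKYK
KKYYKYY
KKYYGYY
KKYYRYK
After op 3 fill(1,4,W) [20 cells changed]:
WWWWWWW
WWWWWYW
WWYYWYY
WWYYGYY
WWYYRYK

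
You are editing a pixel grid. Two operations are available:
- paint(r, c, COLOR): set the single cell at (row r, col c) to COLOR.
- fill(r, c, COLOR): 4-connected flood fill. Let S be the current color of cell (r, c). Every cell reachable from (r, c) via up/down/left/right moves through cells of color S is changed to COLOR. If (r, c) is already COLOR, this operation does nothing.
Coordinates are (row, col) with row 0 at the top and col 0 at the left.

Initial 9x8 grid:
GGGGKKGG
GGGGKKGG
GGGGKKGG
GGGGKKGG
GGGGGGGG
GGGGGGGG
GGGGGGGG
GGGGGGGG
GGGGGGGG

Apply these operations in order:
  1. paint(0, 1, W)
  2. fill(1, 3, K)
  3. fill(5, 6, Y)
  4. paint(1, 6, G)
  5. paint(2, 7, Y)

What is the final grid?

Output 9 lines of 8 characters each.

After op 1 paint(0,1,W):
GWGGKKGG
GGGGKKGG
GGGGKKGG
GGGGKKGG
GGGGGGGG
GGGGGGGG
GGGGGGGG
GGGGGGGG
GGGGGGGG
After op 2 fill(1,3,K) [63 cells changed]:
KWKKKKKK
KKKKKKKK
KKKKKKKK
KKKKKKKK
KKKKKKKK
KKKKKKKK
KKKKKKKK
KKKKKKKK
KKKKKKKK
After op 3 fill(5,6,Y) [71 cells changed]:
YWYYYYYY
YYYYYYYY
YYYYYYYY
YYYYYYYY
YYYYYYYY
YYYYYYYY
YYYYYYYY
YYYYYYYY
YYYYYYYY
After op 4 paint(1,6,G):
YWYYYYYY
YYYYYYGY
YYYYYYYY
YYYYYYYY
YYYYYYYY
YYYYYYYY
YYYYYYYY
YYYYYYYY
YYYYYYYY
After op 5 paint(2,7,Y):
YWYYYYYY
YYYYYYGY
YYYYYYYY
YYYYYYYY
YYYYYYYY
YYYYYYYY
YYYYYYYY
YYYYYYYY
YYYYYYYY

Answer: YWYYYYYY
YYYYYYGY
YYYYYYYY
YYYYYYYY
YYYYYYYY
YYYYYYYY
YYYYYYYY
YYYYYYYY
YYYYYYYY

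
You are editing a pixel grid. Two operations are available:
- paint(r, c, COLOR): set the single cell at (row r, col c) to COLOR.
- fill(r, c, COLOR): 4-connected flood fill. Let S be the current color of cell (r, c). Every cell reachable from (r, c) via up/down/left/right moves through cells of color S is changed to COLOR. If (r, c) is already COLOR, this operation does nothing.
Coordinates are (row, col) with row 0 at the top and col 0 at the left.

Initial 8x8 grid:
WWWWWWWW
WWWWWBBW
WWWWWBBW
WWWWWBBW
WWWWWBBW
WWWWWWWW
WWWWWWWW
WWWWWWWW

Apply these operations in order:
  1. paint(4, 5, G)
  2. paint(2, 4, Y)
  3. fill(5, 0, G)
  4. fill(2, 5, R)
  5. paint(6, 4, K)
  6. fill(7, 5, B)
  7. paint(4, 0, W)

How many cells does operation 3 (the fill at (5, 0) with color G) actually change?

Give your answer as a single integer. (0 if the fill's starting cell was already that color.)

Answer: 55

Derivation:
After op 1 paint(4,5,G):
WWWWWWWW
WWWWWBBW
WWWWWBBW
WWWWWBBW
WWWWWGBW
WWWWWWWW
WWWWWWWW
WWWWWWWW
After op 2 paint(2,4,Y):
WWWWWWWW
WWWWWBBW
WWWWYBBW
WWWWWBBW
WWWWWGBW
WWWWWWWW
WWWWWWWW
WWWWWWWW
After op 3 fill(5,0,G) [55 cells changed]:
GGGGGGGG
GGGGGBBG
GGGGYBBG
GGGGGBBG
GGGGGGBG
GGGGGGGG
GGGGGGGG
GGGGGGGG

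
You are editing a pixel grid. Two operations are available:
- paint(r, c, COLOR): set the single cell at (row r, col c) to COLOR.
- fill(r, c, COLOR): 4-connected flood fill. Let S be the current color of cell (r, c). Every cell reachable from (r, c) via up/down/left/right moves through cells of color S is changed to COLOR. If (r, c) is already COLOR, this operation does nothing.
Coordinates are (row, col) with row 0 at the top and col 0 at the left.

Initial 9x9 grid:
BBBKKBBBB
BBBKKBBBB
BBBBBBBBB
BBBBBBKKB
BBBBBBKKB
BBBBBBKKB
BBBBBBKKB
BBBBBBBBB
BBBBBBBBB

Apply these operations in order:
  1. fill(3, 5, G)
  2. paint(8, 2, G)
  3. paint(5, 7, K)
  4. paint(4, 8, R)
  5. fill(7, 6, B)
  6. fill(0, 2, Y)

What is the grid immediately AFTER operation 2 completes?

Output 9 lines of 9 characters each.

After op 1 fill(3,5,G) [69 cells changed]:
GGGKKGGGG
GGGKKGGGG
GGGGGGGGG
GGGGGGKKG
GGGGGGKKG
GGGGGGKKG
GGGGGGKKG
GGGGGGGGG
GGGGGGGGG
After op 2 paint(8,2,G):
GGGKKGGGG
GGGKKGGGG
GGGGGGGGG
GGGGGGKKG
GGGGGGKKG
GGGGGGKKG
GGGGGGKKG
GGGGGGGGG
GGGGGGGGG

Answer: GGGKKGGGG
GGGKKGGGG
GGGGGGGGG
GGGGGGKKG
GGGGGGKKG
GGGGGGKKG
GGGGGGKKG
GGGGGGGGG
GGGGGGGGG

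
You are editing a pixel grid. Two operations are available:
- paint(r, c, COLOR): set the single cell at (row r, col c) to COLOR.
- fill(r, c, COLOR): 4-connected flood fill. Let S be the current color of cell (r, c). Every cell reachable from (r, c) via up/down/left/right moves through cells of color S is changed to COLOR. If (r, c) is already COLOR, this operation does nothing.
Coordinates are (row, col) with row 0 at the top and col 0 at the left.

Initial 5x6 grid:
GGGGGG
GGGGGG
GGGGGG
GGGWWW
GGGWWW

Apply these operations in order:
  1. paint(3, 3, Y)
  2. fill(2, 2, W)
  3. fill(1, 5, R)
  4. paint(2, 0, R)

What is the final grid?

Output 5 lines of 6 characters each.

Answer: RRRRRR
RRRRRR
RRRRRR
RRRYRR
RRRRRR

Derivation:
After op 1 paint(3,3,Y):
GGGGGG
GGGGGG
GGGGGG
GGGYWW
GGGWWW
After op 2 fill(2,2,W) [24 cells changed]:
WWWWWW
WWWWWW
WWWWWW
WWWYWW
WWWWWW
After op 3 fill(1,5,R) [29 cells changed]:
RRRRRR
RRRRRR
RRRRRR
RRRYRR
RRRRRR
After op 4 paint(2,0,R):
RRRRRR
RRRRRR
RRRRRR
RRRYRR
RRRRRR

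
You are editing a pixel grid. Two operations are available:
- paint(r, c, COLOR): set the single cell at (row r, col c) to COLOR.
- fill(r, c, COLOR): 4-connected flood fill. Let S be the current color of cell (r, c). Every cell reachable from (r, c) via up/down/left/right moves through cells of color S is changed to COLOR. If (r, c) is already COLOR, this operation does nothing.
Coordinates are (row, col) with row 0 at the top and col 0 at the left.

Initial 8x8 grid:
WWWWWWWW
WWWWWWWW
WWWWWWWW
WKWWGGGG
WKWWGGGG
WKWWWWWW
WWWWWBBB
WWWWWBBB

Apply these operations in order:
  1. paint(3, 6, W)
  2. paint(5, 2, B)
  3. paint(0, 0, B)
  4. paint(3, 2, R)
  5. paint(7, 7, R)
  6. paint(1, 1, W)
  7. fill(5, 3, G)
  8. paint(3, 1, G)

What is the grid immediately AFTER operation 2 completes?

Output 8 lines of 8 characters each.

After op 1 paint(3,6,W):
WWWWWWWW
WWWWWWWW
WWWWWWWW
WKWWGGWG
WKWWGGGG
WKWWWWWW
WWWWWBBB
WWWWWBBB
After op 2 paint(5,2,B):
WWWWWWWW
WWWWWWWW
WWWWWWWW
WKWWGGWG
WKWWGGGG
WKBWWWWW
WWWWWBBB
WWWWWBBB

Answer: WWWWWWWW
WWWWWWWW
WWWWWWWW
WKWWGGWG
WKWWGGGG
WKBWWWWW
WWWWWBBB
WWWWWBBB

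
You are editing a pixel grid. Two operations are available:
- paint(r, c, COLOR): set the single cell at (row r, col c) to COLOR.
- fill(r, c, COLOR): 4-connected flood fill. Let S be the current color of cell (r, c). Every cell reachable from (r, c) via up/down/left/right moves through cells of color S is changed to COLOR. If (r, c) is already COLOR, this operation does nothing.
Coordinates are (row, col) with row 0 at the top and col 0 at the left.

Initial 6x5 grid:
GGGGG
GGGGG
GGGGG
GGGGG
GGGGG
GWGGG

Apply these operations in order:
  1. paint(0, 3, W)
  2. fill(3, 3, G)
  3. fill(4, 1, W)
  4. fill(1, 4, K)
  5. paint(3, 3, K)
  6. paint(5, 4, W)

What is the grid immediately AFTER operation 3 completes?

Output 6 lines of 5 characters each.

After op 1 paint(0,3,W):
GGGWG
GGGGG
GGGGG
GGGGG
GGGGG
GWGGG
After op 2 fill(3,3,G) [0 cells changed]:
GGGWG
GGGGG
GGGGG
GGGGG
GGGGG
GWGGG
After op 3 fill(4,1,W) [28 cells changed]:
WWWWW
WWWWW
WWWWW
WWWWW
WWWWW
WWWWW

Answer: WWWWW
WWWWW
WWWWW
WWWWW
WWWWW
WWWWW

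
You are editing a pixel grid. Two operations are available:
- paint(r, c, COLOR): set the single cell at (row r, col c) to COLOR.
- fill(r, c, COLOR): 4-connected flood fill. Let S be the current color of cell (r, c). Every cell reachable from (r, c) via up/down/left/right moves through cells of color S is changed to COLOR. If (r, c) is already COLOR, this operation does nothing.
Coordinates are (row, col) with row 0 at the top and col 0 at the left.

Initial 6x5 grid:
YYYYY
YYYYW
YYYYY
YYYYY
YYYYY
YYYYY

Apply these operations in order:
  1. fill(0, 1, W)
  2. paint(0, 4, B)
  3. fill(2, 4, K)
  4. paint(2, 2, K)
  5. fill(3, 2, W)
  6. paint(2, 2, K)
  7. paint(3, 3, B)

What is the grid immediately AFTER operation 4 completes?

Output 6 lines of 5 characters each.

Answer: KKKKB
KKKKK
KKKKK
KKKKK
KKKKK
KKKKK

Derivation:
After op 1 fill(0,1,W) [29 cells changed]:
WWWWW
WWWWW
WWWWW
WWWWW
WWWWW
WWWWW
After op 2 paint(0,4,B):
WWWWB
WWWWW
WWWWW
WWWWW
WWWWW
WWWWW
After op 3 fill(2,4,K) [29 cells changed]:
KKKKB
KKKKK
KKKKK
KKKKK
KKKKK
KKKKK
After op 4 paint(2,2,K):
KKKKB
KKKKK
KKKKK
KKKKK
KKKKK
KKKKK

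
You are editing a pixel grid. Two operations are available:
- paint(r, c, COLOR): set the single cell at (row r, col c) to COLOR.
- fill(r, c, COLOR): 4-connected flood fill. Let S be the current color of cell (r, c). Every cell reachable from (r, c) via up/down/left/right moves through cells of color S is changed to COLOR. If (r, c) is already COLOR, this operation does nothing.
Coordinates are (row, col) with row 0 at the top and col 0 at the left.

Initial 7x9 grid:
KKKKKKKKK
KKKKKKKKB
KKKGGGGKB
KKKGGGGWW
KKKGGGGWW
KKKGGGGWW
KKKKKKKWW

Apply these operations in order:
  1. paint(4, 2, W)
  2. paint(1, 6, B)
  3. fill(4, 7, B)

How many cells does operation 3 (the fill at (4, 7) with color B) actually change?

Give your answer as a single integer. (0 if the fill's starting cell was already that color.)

After op 1 paint(4,2,W):
KKKKKKKKK
KKKKKKKKB
KKKGGGGKB
KKKGGGGWW
KKWGGGGWW
KKKGGGGWW
KKKKKKKWW
After op 2 paint(1,6,B):
KKKKKKKKK
KKKKKKBKB
KKKGGGGKB
KKKGGGGWW
KKWGGGGWW
KKKGGGGWW
KKKKKKKWW
After op 3 fill(4,7,B) [8 cells changed]:
KKKKKKKKK
KKKKKKBKB
KKKGGGGKB
KKKGGGGBB
KKWGGGGBB
KKKGGGGBB
KKKKKKKBB

Answer: 8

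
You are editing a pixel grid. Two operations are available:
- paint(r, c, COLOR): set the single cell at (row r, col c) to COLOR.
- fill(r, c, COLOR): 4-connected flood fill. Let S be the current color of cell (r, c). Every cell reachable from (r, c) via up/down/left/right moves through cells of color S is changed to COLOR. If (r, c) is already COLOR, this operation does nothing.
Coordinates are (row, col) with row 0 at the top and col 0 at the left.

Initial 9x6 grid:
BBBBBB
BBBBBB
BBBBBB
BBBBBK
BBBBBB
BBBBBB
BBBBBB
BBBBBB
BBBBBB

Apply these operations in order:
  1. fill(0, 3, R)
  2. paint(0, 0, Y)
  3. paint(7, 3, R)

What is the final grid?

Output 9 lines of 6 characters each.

Answer: YRRRRR
RRRRRR
RRRRRR
RRRRRK
RRRRRR
RRRRRR
RRRRRR
RRRRRR
RRRRRR

Derivation:
After op 1 fill(0,3,R) [53 cells changed]:
RRRRRR
RRRRRR
RRRRRR
RRRRRK
RRRRRR
RRRRRR
RRRRRR
RRRRRR
RRRRRR
After op 2 paint(0,0,Y):
YRRRRR
RRRRRR
RRRRRR
RRRRRK
RRRRRR
RRRRRR
RRRRRR
RRRRRR
RRRRRR
After op 3 paint(7,3,R):
YRRRRR
RRRRRR
RRRRRR
RRRRRK
RRRRRR
RRRRRR
RRRRRR
RRRRRR
RRRRRR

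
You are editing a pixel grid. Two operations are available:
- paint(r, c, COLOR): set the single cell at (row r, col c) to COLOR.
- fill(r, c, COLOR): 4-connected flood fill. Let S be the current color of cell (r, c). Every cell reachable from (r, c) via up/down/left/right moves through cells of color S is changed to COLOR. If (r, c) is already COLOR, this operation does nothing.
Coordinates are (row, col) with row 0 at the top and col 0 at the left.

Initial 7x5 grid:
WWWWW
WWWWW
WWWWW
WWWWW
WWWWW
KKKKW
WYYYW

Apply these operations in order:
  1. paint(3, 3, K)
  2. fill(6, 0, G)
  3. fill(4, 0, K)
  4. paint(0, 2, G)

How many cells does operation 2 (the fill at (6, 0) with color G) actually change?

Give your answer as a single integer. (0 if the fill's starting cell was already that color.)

After op 1 paint(3,3,K):
WWWWW
WWWWW
WWWWW
WWWKW
WWWWW
KKKKW
WYYYW
After op 2 fill(6,0,G) [1 cells changed]:
WWWWW
WWWWW
WWWWW
WWWKW
WWWWW
KKKKW
GYYYW

Answer: 1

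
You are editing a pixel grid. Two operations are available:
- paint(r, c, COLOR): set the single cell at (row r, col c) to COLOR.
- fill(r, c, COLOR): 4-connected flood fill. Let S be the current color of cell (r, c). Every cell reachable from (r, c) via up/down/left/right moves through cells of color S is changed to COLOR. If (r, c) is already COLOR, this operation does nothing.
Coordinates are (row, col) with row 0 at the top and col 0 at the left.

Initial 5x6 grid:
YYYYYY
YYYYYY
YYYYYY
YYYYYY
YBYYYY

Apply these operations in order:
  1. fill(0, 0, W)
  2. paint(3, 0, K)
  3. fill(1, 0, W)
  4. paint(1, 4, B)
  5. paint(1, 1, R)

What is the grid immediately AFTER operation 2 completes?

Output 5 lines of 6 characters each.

After op 1 fill(0,0,W) [29 cells changed]:
WWWWWW
WWWWWW
WWWWWW
WWWWWW
WBWWWW
After op 2 paint(3,0,K):
WWWWWW
WWWWWW
WWWWWW
KWWWWW
WBWWWW

Answer: WWWWWW
WWWWWW
WWWWWW
KWWWWW
WBWWWW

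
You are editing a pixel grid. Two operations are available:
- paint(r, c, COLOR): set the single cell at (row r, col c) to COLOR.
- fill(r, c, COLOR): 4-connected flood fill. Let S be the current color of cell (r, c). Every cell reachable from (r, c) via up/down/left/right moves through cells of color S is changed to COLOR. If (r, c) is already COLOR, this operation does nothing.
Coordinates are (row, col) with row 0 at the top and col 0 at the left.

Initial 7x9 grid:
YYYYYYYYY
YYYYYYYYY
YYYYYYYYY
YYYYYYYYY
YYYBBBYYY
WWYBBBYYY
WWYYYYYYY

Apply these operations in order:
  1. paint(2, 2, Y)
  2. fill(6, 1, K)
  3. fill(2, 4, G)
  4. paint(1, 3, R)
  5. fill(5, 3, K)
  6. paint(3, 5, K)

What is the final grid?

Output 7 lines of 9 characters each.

After op 1 paint(2,2,Y):
YYYYYYYYY
YYYYYYYYY
YYYYYYYYY
YYYYYYYYY
YYYBBBYYY
WWYBBBYYY
WWYYYYYYY
After op 2 fill(6,1,K) [4 cells changed]:
YYYYYYYYY
YYYYYYYYY
YYYYYYYYY
YYYYYYYYY
YYYBBBYYY
KKYBBBYYY
KKYYYYYYY
After op 3 fill(2,4,G) [53 cells changed]:
GGGGGGGGG
GGGGGGGGG
GGGGGGGGG
GGGGGGGGG
GGGBBBGGG
KKGBBBGGG
KKGGGGGGG
After op 4 paint(1,3,R):
GGGGGGGGG
GGGRGGGGG
GGGGGGGGG
GGGGGGGGG
GGGBBBGGG
KKGBBBGGG
KKGGGGGGG
After op 5 fill(5,3,K) [6 cells changed]:
GGGGGGGGG
GGGRGGGGG
GGGGGGGGG
GGGGGGGGG
GGGKKKGGG
KKGKKKGGG
KKGGGGGGG
After op 6 paint(3,5,K):
GGGGGGGGG
GGGRGGGGG
GGGGGGGGG
GGGGGKGGG
GGGKKKGGG
KKGKKKGGG
KKGGGGGGG

Answer: GGGGGGGGG
GGGRGGGGG
GGGGGGGGG
GGGGGKGGG
GGGKKKGGG
KKGKKKGGG
KKGGGGGGG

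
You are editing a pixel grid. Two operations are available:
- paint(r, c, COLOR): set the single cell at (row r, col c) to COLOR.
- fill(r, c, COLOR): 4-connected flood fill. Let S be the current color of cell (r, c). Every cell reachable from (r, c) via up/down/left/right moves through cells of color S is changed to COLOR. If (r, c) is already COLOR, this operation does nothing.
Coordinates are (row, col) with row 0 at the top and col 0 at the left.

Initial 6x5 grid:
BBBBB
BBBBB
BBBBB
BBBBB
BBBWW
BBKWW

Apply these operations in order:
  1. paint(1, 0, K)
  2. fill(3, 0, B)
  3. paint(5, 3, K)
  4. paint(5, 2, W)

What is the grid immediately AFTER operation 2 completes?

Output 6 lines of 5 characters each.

After op 1 paint(1,0,K):
BBBBB
KBBBB
BBBBB
BBBBB
BBBWW
BBKWW
After op 2 fill(3,0,B) [0 cells changed]:
BBBBB
KBBBB
BBBBB
BBBBB
BBBWW
BBKWW

Answer: BBBBB
KBBBB
BBBBB
BBBBB
BBBWW
BBKWW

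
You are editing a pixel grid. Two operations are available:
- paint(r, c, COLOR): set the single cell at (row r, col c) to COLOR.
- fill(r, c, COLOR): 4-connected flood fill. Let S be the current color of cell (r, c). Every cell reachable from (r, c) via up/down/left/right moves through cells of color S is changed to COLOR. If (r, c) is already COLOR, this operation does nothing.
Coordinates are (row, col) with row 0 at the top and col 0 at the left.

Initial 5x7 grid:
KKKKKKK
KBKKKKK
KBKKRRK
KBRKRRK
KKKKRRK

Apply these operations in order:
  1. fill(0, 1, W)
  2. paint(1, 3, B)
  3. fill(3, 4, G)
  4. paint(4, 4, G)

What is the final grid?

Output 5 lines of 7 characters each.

Answer: WWWWWWW
WBWBWWW
WBWWGGW
WBRWGGW
WWWWGGW

Derivation:
After op 1 fill(0,1,W) [25 cells changed]:
WWWWWWW
WBWWWWW
WBWWRRW
WBRWRRW
WWWWRRW
After op 2 paint(1,3,B):
WWWWWWW
WBWBWWW
WBWWRRW
WBRWRRW
WWWWRRW
After op 3 fill(3,4,G) [6 cells changed]:
WWWWWWW
WBWBWWW
WBWWGGW
WBRWGGW
WWWWGGW
After op 4 paint(4,4,G):
WWWWWWW
WBWBWWW
WBWWGGW
WBRWGGW
WWWWGGW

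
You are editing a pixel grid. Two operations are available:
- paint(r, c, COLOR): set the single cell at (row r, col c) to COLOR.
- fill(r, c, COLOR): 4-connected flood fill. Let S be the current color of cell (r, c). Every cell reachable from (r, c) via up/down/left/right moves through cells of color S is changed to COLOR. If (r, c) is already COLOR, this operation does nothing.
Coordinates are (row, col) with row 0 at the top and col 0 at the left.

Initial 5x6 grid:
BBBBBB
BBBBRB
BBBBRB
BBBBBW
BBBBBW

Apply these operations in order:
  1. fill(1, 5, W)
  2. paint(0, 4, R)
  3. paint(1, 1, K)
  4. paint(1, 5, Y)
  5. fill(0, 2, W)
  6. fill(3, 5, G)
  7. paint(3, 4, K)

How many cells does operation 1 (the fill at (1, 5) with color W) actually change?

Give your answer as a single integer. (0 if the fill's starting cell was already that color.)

After op 1 fill(1,5,W) [26 cells changed]:
WWWWWW
WWWWRW
WWWWRW
WWWWWW
WWWWWW

Answer: 26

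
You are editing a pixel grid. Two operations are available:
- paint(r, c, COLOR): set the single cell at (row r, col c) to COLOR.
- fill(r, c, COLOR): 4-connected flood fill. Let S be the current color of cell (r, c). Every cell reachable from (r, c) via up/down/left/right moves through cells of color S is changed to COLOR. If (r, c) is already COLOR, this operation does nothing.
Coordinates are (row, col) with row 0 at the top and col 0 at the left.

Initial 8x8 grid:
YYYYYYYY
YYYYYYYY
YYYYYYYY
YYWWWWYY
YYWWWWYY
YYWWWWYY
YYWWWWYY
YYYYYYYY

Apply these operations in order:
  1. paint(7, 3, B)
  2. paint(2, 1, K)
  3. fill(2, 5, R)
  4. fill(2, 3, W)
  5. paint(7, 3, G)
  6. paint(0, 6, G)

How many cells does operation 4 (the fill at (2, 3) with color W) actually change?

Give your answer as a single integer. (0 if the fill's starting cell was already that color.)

After op 1 paint(7,3,B):
YYYYYYYY
YYYYYYYY
YYYYYYYY
YYWWWWYY
YYWWWWYY
YYWWWWYY
YYWWWWYY
YYYBYYYY
After op 2 paint(2,1,K):
YYYYYYYY
YYYYYYYY
YKYYYYYY
YYWWWWYY
YYWWWWYY
YYWWWWYY
YYWWWWYY
YYYBYYYY
After op 3 fill(2,5,R) [46 cells changed]:
RRRRRRRR
RRRRRRRR
RKRRRRRR
RRWWWWRR
RRWWWWRR
RRWWWWRR
RRWWWWRR
RRRBRRRR
After op 4 fill(2,3,W) [46 cells changed]:
WWWWWWWW
WWWWWWWW
WKWWWWWW
WWWWWWWW
WWWWWWWW
WWWWWWWW
WWWWWWWW
WWWBWWWW

Answer: 46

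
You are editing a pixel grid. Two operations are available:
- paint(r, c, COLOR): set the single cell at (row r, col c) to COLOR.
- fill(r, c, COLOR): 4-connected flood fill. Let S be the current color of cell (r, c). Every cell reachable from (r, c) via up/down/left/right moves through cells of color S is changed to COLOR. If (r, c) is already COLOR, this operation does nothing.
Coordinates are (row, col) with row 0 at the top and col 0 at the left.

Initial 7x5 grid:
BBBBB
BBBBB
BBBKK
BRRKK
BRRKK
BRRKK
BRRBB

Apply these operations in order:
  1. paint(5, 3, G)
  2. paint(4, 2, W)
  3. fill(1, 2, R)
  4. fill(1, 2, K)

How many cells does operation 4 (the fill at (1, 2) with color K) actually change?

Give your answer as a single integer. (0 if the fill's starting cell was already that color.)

After op 1 paint(5,3,G):
BBBBB
BBBBB
BBBKK
BRRKK
BRRKK
BRRGK
BRRBB
After op 2 paint(4,2,W):
BBBBB
BBBBB
BBBKK
BRRKK
BRWKK
BRRGK
BRRBB
After op 3 fill(1,2,R) [17 cells changed]:
RRRRR
RRRRR
RRRKK
RRRKK
RRWKK
RRRGK
RRRBB
After op 4 fill(1,2,K) [24 cells changed]:
KKKKK
KKKKK
KKKKK
KKKKK
KKWKK
KKKGK
KKKBB

Answer: 24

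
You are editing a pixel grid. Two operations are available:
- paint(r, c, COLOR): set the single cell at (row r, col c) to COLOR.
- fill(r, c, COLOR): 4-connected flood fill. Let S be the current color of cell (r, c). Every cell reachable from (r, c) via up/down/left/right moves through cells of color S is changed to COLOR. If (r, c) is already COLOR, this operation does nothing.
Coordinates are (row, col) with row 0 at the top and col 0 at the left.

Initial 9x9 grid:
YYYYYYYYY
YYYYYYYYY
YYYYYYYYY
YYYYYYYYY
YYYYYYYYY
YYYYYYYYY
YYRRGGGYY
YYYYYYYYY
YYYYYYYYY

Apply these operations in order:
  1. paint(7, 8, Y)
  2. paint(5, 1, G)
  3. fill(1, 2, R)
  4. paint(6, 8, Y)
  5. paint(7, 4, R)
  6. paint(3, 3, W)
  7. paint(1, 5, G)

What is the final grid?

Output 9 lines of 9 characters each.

After op 1 paint(7,8,Y):
YYYYYYYYY
YYYYYYYYY
YYYYYYYYY
YYYYYYYYY
YYYYYYYYY
YYYYYYYYY
YYRRGGGYY
YYYYYYYYY
YYYYYYYYY
After op 2 paint(5,1,G):
YYYYYYYYY
YYYYYYYYY
YYYYYYYYY
YYYYYYYYY
YYYYYYYYY
YGYYYYYYY
YYRRGGGYY
YYYYYYYYY
YYYYYYYYY
After op 3 fill(1,2,R) [75 cells changed]:
RRRRRRRRR
RRRRRRRRR
RRRRRRRRR
RRRRRRRRR
RRRRRRRRR
RGRRRRRRR
RRRRGGGRR
RRRRRRRRR
RRRRRRRRR
After op 4 paint(6,8,Y):
RRRRRRRRR
RRRRRRRRR
RRRRRRRRR
RRRRRRRRR
RRRRRRRRR
RGRRRRRRR
RRRRGGGRY
RRRRRRRRR
RRRRRRRRR
After op 5 paint(7,4,R):
RRRRRRRRR
RRRRRRRRR
RRRRRRRRR
RRRRRRRRR
RRRRRRRRR
RGRRRRRRR
RRRRGGGRY
RRRRRRRRR
RRRRRRRRR
After op 6 paint(3,3,W):
RRRRRRRRR
RRRRRRRRR
RRRRRRRRR
RRRWRRRRR
RRRRRRRRR
RGRRRRRRR
RRRRGGGRY
RRRRRRRRR
RRRRRRRRR
After op 7 paint(1,5,G):
RRRRRRRRR
RRRRRGRRR
RRRRRRRRR
RRRWRRRRR
RRRRRRRRR
RGRRRRRRR
RRRRGGGRY
RRRRRRRRR
RRRRRRRRR

Answer: RRRRRRRRR
RRRRRGRRR
RRRRRRRRR
RRRWRRRRR
RRRRRRRRR
RGRRRRRRR
RRRRGGGRY
RRRRRRRRR
RRRRRRRRR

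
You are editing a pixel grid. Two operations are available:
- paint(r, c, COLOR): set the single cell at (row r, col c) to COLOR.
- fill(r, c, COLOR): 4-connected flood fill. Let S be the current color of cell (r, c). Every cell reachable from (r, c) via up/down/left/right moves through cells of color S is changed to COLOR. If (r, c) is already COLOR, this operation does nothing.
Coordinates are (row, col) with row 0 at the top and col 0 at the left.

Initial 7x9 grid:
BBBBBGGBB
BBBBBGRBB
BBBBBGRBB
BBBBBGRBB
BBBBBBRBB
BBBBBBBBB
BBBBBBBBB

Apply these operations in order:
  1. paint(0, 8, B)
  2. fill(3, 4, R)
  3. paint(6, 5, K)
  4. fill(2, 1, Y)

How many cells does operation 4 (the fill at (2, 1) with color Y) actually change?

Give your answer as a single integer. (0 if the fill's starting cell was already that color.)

Answer: 57

Derivation:
After op 1 paint(0,8,B):
BBBBBGGBB
BBBBBGRBB
BBBBBGRBB
BBBBBGRBB
BBBBBBRBB
BBBBBBBBB
BBBBBBBBB
After op 2 fill(3,4,R) [54 cells changed]:
RRRRRGGRR
RRRRRGRRR
RRRRRGRRR
RRRRRGRRR
RRRRRRRRR
RRRRRRRRR
RRRRRRRRR
After op 3 paint(6,5,K):
RRRRRGGRR
RRRRRGRRR
RRRRRGRRR
RRRRRGRRR
RRRRRRRRR
RRRRRRRRR
RRRRRKRRR
After op 4 fill(2,1,Y) [57 cells changed]:
YYYYYGGYY
YYYYYGYYY
YYYYYGYYY
YYYYYGYYY
YYYYYYYYY
YYYYYYYYY
YYYYYKYYY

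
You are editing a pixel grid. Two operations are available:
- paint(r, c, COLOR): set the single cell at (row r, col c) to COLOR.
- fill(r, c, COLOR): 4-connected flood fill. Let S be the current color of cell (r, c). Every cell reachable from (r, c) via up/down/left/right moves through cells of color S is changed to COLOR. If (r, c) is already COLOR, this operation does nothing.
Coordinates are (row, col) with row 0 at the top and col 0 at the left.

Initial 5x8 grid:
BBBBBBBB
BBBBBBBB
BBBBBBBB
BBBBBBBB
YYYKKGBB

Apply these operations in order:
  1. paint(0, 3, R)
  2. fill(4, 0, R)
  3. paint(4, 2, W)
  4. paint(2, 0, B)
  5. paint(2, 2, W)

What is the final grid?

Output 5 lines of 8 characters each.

Answer: BBBRBBBB
BBBBBBBB
BBWBBBBB
BBBBBBBB
RRWKKGBB

Derivation:
After op 1 paint(0,3,R):
BBBRBBBB
BBBBBBBB
BBBBBBBB
BBBBBBBB
YYYKKGBB
After op 2 fill(4,0,R) [3 cells changed]:
BBBRBBBB
BBBBBBBB
BBBBBBBB
BBBBBBBB
RRRKKGBB
After op 3 paint(4,2,W):
BBBRBBBB
BBBBBBBB
BBBBBBBB
BBBBBBBB
RRWKKGBB
After op 4 paint(2,0,B):
BBBRBBBB
BBBBBBBB
BBBBBBBB
BBBBBBBB
RRWKKGBB
After op 5 paint(2,2,W):
BBBRBBBB
BBBBBBBB
BBWBBBBB
BBBBBBBB
RRWKKGBB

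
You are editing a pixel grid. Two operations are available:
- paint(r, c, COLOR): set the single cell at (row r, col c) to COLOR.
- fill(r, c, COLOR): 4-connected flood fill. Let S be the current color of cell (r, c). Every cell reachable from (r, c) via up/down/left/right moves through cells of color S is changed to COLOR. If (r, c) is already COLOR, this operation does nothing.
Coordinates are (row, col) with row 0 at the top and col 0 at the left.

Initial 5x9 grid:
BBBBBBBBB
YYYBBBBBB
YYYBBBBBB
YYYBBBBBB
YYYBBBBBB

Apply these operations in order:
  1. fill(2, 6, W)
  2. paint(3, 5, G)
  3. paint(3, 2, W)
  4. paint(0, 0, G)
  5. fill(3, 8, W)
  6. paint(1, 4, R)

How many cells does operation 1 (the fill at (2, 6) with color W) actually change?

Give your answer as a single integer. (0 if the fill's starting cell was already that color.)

Answer: 33

Derivation:
After op 1 fill(2,6,W) [33 cells changed]:
WWWWWWWWW
YYYWWWWWW
YYYWWWWWW
YYYWWWWWW
YYYWWWWWW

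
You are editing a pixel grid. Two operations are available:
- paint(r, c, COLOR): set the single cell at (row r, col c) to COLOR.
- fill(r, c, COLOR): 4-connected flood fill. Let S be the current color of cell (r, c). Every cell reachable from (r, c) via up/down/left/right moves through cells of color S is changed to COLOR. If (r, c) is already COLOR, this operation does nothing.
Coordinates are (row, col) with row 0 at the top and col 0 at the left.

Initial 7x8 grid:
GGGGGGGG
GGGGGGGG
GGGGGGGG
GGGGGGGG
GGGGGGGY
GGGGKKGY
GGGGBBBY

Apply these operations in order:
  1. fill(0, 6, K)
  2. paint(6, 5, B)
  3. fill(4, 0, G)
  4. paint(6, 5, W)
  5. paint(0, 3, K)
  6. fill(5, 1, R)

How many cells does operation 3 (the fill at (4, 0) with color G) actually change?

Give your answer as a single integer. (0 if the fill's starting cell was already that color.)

After op 1 fill(0,6,K) [48 cells changed]:
KKKKKKKK
KKKKKKKK
KKKKKKKK
KKKKKKKK
KKKKKKKY
KKKKKKKY
KKKKBBBY
After op 2 paint(6,5,B):
KKKKKKKK
KKKKKKKK
KKKKKKKK
KKKKKKKK
KKKKKKKY
KKKKKKKY
KKKKBBBY
After op 3 fill(4,0,G) [50 cells changed]:
GGGGGGGG
GGGGGGGG
GGGGGGGG
GGGGGGGG
GGGGGGGY
GGGGGGGY
GGGGBBBY

Answer: 50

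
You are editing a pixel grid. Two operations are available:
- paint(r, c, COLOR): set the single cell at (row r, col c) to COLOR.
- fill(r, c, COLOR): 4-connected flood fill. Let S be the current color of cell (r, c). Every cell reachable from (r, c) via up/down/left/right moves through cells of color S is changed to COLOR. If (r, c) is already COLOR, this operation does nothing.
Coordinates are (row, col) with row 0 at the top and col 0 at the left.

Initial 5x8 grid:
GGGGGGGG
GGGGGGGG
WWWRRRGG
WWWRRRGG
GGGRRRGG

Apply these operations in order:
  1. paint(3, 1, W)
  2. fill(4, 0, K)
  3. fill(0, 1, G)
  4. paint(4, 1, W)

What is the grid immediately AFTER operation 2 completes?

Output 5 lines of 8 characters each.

After op 1 paint(3,1,W):
GGGGGGGG
GGGGGGGG
WWWRRRGG
WWWRRRGG
GGGRRRGG
After op 2 fill(4,0,K) [3 cells changed]:
GGGGGGGG
GGGGGGGG
WWWRRRGG
WWWRRRGG
KKKRRRGG

Answer: GGGGGGGG
GGGGGGGG
WWWRRRGG
WWWRRRGG
KKKRRRGG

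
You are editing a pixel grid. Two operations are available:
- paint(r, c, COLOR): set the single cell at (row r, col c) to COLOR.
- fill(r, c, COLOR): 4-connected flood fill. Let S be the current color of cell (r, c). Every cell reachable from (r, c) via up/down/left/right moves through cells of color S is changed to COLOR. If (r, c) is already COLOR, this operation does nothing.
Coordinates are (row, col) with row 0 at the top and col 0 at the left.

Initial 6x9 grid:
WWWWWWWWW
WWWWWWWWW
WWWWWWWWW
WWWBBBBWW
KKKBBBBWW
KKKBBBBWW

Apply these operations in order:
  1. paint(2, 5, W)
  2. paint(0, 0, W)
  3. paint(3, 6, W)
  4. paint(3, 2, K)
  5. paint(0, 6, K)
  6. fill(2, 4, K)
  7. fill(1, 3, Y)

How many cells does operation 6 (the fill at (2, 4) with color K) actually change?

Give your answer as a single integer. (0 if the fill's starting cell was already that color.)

Answer: 35

Derivation:
After op 1 paint(2,5,W):
WWWWWWWWW
WWWWWWWWW
WWWWWWWWW
WWWBBBBWW
KKKBBBBWW
KKKBBBBWW
After op 2 paint(0,0,W):
WWWWWWWWW
WWWWWWWWW
WWWWWWWWW
WWWBBBBWW
KKKBBBBWW
KKKBBBBWW
After op 3 paint(3,6,W):
WWWWWWWWW
WWWWWWWWW
WWWWWWWWW
WWWBBBWWW
KKKBBBBWW
KKKBBBBWW
After op 4 paint(3,2,K):
WWWWWWWWW
WWWWWWWWW
WWWWWWWWW
WWKBBBWWW
KKKBBBBWW
KKKBBBBWW
After op 5 paint(0,6,K):
WWWWWWKWW
WWWWWWWWW
WWWWWWWWW
WWKBBBWWW
KKKBBBBWW
KKKBBBBWW
After op 6 fill(2,4,K) [35 cells changed]:
KKKKKKKKK
KKKKKKKKK
KKKKKKKKK
KKKBBBKKK
KKKBBBBKK
KKKBBBBKK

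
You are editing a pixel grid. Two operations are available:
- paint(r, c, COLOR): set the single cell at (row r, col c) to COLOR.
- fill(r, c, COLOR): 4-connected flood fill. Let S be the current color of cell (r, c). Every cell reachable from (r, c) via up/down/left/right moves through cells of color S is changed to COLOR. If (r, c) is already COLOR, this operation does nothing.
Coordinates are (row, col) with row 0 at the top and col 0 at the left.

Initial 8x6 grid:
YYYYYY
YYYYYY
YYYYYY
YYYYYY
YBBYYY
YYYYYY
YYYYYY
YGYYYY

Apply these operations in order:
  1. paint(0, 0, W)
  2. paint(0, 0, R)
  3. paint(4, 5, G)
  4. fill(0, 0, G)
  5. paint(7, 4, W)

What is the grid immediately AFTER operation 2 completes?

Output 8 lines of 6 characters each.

Answer: RYYYYY
YYYYYY
YYYYYY
YYYYYY
YBBYYY
YYYYYY
YYYYYY
YGYYYY

Derivation:
After op 1 paint(0,0,W):
WYYYYY
YYYYYY
YYYYYY
YYYYYY
YBBYYY
YYYYYY
YYYYYY
YGYYYY
After op 2 paint(0,0,R):
RYYYYY
YYYYYY
YYYYYY
YYYYYY
YBBYYY
YYYYYY
YYYYYY
YGYYYY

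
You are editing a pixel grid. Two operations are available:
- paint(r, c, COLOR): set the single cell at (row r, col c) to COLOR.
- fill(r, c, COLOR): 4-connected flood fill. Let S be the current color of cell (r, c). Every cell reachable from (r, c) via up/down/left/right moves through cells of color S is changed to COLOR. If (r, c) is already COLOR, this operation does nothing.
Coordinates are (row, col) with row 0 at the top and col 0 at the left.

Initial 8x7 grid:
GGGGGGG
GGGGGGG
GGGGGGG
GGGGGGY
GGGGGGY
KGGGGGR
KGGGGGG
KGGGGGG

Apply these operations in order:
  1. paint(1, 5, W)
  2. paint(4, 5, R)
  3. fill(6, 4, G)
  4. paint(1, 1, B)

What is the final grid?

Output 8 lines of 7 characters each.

Answer: GGGGGGG
GBGGGWG
GGGGGGG
GGGGGGY
GGGGGRY
KGGGGGR
KGGGGGG
KGGGGGG

Derivation:
After op 1 paint(1,5,W):
GGGGGGG
GGGGGWG
GGGGGGG
GGGGGGY
GGGGGGY
KGGGGGR
KGGGGGG
KGGGGGG
After op 2 paint(4,5,R):
GGGGGGG
GGGGGWG
GGGGGGG
GGGGGGY
GGGGGRY
KGGGGGR
KGGGGGG
KGGGGGG
After op 3 fill(6,4,G) [0 cells changed]:
GGGGGGG
GGGGGWG
GGGGGGG
GGGGGGY
GGGGGRY
KGGGGGR
KGGGGGG
KGGGGGG
After op 4 paint(1,1,B):
GGGGGGG
GBGGGWG
GGGGGGG
GGGGGGY
GGGGGRY
KGGGGGR
KGGGGGG
KGGGGGG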